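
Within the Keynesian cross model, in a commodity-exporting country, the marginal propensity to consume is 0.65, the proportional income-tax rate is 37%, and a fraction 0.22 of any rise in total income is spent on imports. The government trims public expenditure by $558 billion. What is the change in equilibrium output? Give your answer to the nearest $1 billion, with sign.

−$688 billion

Government-spending multiplier = 1/(1 − c(1−t) + m) = 1/(1 − 0.65×0.63 + 0.22) = 1/0.8105 ≈ 1.234.
ΔY = k × ΔG = (−$558 billion) / 0.8105 ≈ −$688 billion.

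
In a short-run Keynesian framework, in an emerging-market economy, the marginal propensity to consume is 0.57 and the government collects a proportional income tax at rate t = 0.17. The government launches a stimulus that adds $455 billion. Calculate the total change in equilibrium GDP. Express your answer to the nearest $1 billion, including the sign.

Spending multiplier = 1/(1 − c(1−t)) = 1/(1 − 0.57×0.83) = 1/0.5269 ≈ 1.898.
ΔY = k × ΔG = (+$455 billion) / 0.5269 ≈ +$864 billion.

+$864 billion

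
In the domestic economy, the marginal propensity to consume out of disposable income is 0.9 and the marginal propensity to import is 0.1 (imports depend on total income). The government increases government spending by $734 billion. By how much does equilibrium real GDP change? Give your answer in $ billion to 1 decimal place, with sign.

Expenditure multiplier = 1/(1 − c + m) = 1/(1 − 0.9 + 0.1) = 1/0.2 = 5.
ΔY = k × ΔG = (+$734 billion) / 0.2 = +$3,670 billion.

+$3,670.0 billion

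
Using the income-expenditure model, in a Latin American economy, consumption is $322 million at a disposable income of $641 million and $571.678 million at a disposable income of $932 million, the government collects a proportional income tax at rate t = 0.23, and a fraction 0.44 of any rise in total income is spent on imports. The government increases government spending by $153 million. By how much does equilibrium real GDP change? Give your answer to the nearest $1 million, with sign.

+$196 million

MPC = ΔC/ΔYd = (571.678 − 322)/(932 − 641) = 249.678/291 = 0.858.
Expenditure multiplier = 1/(1 − c(1−t) + m) = 1/(1 − 0.858×0.77 + 0.44) = 1/0.77934 ≈ 1.283.
ΔY = k × ΔG = (+$153 million) / 0.77934 ≈ +$196 million.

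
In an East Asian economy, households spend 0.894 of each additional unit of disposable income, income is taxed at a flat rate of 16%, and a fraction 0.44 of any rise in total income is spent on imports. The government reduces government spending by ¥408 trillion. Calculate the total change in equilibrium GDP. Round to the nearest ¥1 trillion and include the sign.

−¥592 trillion

Government-spending multiplier = 1/(1 − c(1−t) + m) = 1/(1 − 0.894×0.84 + 0.44) = 1/0.68904 ≈ 1.451.
ΔY = k × ΔG = (−¥408 trillion) / 0.68904 ≈ −¥592 trillion.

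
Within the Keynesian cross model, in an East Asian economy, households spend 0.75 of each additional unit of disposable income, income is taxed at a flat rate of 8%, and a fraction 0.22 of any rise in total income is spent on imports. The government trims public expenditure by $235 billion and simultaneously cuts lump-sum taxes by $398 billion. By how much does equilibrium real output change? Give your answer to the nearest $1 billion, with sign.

+$120 billion

Expenditure multiplier = 1/(1 − c(1−t) + m) = 1/(1 − 0.75×0.92 + 0.22) = 1/0.53 ≈ 1.887.
ΔG contributes k·ΔG = (−$235 billion) / 0.53 ≈ −$443.4 billion.
ΔT of −$398 billion changes first-round spending by −c·ΔT = +$298.5 billion, contributing k·(−c·ΔT) = (+$298.5 billion) / 0.53 ≈ +$563.2 billion.
Net ΔY = k(ΔG − c·ΔT) = (+$63.5 billion) / 0.53 ≈ +$120 billion.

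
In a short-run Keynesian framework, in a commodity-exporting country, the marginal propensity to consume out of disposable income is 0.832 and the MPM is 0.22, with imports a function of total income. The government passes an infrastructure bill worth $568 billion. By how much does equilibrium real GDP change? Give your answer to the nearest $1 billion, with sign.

Government-spending multiplier = 1/(1 − c + m) = 1/(1 − 0.832 + 0.22) = 1/0.388 ≈ 2.577.
ΔY = k × ΔG = (+$568 billion) / 0.388 ≈ +$1,464 billion.

+$1,464 billion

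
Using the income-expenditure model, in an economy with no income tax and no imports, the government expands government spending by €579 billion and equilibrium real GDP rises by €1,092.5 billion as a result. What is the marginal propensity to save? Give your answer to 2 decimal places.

0.53

Implied spending multiplier k = ΔY/ΔG = 1,092.5/579 ≈ 1.8869.
Since k = 1/(1 − MPC), MPC = 1 − 1/k = 1 − ΔG/ΔY = 1 − 579/1,092.5 ≈ 0.47.
MPS = 1 − MPC = 0.53.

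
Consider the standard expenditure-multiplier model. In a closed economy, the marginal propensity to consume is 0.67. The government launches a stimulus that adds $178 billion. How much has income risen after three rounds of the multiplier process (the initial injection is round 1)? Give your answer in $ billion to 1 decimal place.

$377.2 billion

Round 1 adds ΔG = $178 billion; each later round is MPC = 0.67 times the previous.
After 3 rounds: 178 + 119.26 + 79.9042 = ΔG·(1 − c^3)/(1 − c) = 178 × (1 − 0.300763)/0.33 ≈ $377.2 billion.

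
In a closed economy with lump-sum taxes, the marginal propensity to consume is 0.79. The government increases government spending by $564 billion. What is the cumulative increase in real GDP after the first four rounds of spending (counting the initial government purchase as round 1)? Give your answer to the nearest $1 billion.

Round 1 adds ΔG = $564 billion; each later round is MPC = 0.79 times the previous.
After 4 rounds: 564 + 445.56 + 351.9924 + 278.073996 = ΔG·(1 − c^4)/(1 − c) = 564 × (1 − 0.38950081)/0.21 ≈ $1,640 billion.

$1,640 billion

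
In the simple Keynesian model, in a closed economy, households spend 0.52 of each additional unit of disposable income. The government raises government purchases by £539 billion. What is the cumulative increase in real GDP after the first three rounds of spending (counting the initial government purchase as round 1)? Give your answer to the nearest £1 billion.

£965 billion

Round 1 adds ΔG = £539 billion; each later round is MPC = 0.52 times the previous.
After 3 rounds: 539 + 280.28 + 145.7456 = ΔG·(1 − c^3)/(1 − c) = 539 × (1 − 0.140608)/0.48 ≈ £965 billion.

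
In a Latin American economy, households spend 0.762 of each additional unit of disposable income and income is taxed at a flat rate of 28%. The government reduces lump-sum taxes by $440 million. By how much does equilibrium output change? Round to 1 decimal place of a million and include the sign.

+$742.8 million

A lump-sum tax change of −$440 million shifts disposable income by +$440 million; first-round consumption changes by −c × ΔT = −0.762 × (−$440 million) = +$335.28 million.
Expenditure multiplier = 1/(1 − c(1−t)) = 1/(1 − 0.762×0.72) = 1/0.45136 ≈ 2.216.
The tax multiplier is −c × k ≈ −1.688, so ΔY = k × (−c·ΔT) = (+$335.28 million) / 0.45136 ≈ +$742.8 million.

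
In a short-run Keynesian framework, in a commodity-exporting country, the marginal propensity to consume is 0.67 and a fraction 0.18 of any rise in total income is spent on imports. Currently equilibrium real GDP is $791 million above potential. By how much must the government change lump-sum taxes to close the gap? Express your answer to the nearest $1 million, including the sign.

+$602 million

Spending multiplier = 1/(1 − c + m) = 1/(1 − 0.67 + 0.18) = 1/0.51 ≈ 1.961.
Tax multiplier = −c·k = −0.67/0.51 ≈ −1.314. Need ΔY = −$791 million, so ΔT = ΔY/(−c·k) = −(−$791 million) × 0.51 / 0.67 ≈ +$602 million.
The government should raise lump-sum taxes by $602 million.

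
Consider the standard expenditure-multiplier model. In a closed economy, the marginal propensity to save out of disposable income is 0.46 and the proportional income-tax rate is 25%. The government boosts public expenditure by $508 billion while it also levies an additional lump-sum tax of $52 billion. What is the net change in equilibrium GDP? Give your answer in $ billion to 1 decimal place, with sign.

+$806.6 billion

MPC = 1 − MPS = 1 − 0.46 = 0.54.
Expenditure multiplier = 1/(1 − c(1−t)) = 1/(1 − 0.54×0.75) = 1/0.595 ≈ 1.681.
ΔG contributes k·ΔG = (+$508 billion) / 0.595 ≈ +$853.8 billion.
ΔT of +$52 billion changes first-round spending by −c·ΔT = −$28.08 billion, contributing k·(−c·ΔT) = (−$28.08 billion) / 0.595 ≈ −$47.2 billion.
Net ΔY = k(ΔG − c·ΔT) = (+$479.92 billion) / 0.595 ≈ +$806.6 billion.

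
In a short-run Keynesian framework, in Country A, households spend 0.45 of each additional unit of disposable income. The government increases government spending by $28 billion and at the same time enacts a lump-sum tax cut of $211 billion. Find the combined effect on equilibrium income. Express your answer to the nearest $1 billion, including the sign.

Expenditure multiplier = 1/(1 − MPC) = 1/(1 − 0.45) = 1/0.55 ≈ 1.818.
ΔG contributes k·ΔG = (+$28 billion) / 0.55 ≈ +$50.9 billion.
ΔT of −$211 billion changes first-round spending by −c·ΔT = +$94.95 billion, contributing k·(−c·ΔT) = (+$94.95 billion) / 0.55 ≈ +$172.6 billion.
Net ΔY = k(ΔG − c·ΔT) = (+$122.95 billion) / 0.55 ≈ +$224 billion.

+$224 billion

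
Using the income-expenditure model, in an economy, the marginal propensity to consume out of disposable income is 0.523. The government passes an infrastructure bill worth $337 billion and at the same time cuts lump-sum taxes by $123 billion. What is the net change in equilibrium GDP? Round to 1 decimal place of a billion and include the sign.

+$841.4 billion

Expenditure multiplier = 1/(1 − MPC) = 1/(1 − 0.523) = 1/0.477 ≈ 2.096.
ΔG contributes k·ΔG = (+$337 billion) / 0.477 ≈ +$706.5 billion.
ΔT of −$123 billion changes first-round spending by −c·ΔT = +$64.329 billion, contributing k·(−c·ΔT) = (+$64.329 billion) / 0.477 ≈ +$134.9 billion.
Net ΔY = k(ΔG − c·ΔT) = (+$401.329 billion) / 0.477 ≈ +$841.4 billion.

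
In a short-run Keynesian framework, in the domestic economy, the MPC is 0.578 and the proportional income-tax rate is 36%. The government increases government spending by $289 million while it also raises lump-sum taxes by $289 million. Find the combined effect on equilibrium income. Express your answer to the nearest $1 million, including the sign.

Expenditure multiplier = 1/(1 − c(1−t)) = 1/(1 − 0.578×0.64) = 1/0.63008 ≈ 1.587.
ΔG contributes k·ΔG = (+$289 million) / 0.63008 ≈ +$458.7 million.
ΔT of +$289 million changes first-round spending by −c·ΔT = −$167.042 million, contributing k·(−c·ΔT) = (−$167.042 million) / 0.63008 ≈ −$265.1 million.
Net ΔY = k(ΔG − c·ΔT) = (+$121.958 million) / 0.63008 ≈ +$194 million.

+$194 million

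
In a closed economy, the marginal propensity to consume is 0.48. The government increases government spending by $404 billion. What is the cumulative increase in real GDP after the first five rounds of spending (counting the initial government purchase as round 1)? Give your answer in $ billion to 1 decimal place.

$757.1 billion

Round 1 adds ΔG = $404 billion; each later round is MPC = 0.48 times the previous.
After 5 rounds: 404 + 193.92 + 93.0816 + 44.679168 + 21.44600064 = ΔG·(1 − c^5)/(1 − c) = 404 × (1 − 0.0254803968)/0.52 ≈ $757.1 billion.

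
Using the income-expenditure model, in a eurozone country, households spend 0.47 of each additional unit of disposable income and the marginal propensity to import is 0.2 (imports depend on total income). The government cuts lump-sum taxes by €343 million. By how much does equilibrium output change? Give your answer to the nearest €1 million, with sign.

A lump-sum tax change of −€343 million shifts disposable income by +€343 million; first-round consumption changes by −c × ΔT = −0.47 × (−€343 million) = +€161.21 million.
Expenditure multiplier = 1/(1 − c + m) = 1/(1 − 0.47 + 0.2) = 1/0.73 ≈ 1.37.
The tax multiplier is −c × k ≈ −0.644, so ΔY = k × (−c·ΔT) = (+€161.21 million) / 0.73 ≈ +€221 million.

+€221 million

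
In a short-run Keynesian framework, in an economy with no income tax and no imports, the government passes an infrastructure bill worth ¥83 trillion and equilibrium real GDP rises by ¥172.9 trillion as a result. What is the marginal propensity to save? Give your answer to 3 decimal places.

0.480

Implied spending multiplier k = ΔY/ΔG = 172.9/83 ≈ 2.0831.
Since k = 1/(1 − MPC), MPC = 1 − 1/k = 1 − ΔG/ΔY = 1 − 83/172.9 ≈ 0.520.
MPS = 1 − MPC = 0.480.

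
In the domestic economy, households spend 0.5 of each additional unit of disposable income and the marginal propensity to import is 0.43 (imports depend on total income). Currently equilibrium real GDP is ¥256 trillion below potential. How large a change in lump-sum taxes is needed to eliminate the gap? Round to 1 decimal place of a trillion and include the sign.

−¥476.2 trillion

Spending multiplier = 1/(1 − c + m) = 1/(1 − 0.5 + 0.43) = 1/0.93 ≈ 1.075.
Tax multiplier = −c·k = −0.5/0.93 ≈ −0.538. Need ΔY = +¥256 trillion, so ΔT = ΔY/(−c·k) = −(+¥256 trillion) × 0.93 / 0.5 ≈ −¥476.2 trillion.
The government should cut lump-sum taxes by ¥476.2 trillion.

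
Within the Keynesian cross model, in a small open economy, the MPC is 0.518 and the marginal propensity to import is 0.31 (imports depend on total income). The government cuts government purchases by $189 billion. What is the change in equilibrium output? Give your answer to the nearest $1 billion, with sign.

−$239 billion

Government-spending multiplier = 1/(1 − c + m) = 1/(1 − 0.518 + 0.31) = 1/0.792 ≈ 1.263.
ΔY = k × ΔG = (−$189 billion) / 0.792 ≈ −$239 billion.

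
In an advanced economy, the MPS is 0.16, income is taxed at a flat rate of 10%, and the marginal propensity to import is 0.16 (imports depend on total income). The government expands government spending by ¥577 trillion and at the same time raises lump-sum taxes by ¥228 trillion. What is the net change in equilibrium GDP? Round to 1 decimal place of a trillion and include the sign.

+¥954.2 trillion

MPC = 1 − MPS = 1 − 0.16 = 0.84.
Expenditure multiplier = 1/(1 − c(1−t) + m) = 1/(1 − 0.84×0.9 + 0.16) = 1/0.404 ≈ 2.475.
ΔG contributes k·ΔG = (+¥577 trillion) / 0.404 ≈ +¥1,428.2 trillion.
ΔT of +¥228 trillion changes first-round spending by −c·ΔT = −¥191.52 trillion, contributing k·(−c·ΔT) = (−¥191.52 trillion) / 0.404 ≈ −¥474.1 trillion.
Net ΔY = k(ΔG − c·ΔT) = (+¥385.48 trillion) / 0.404 ≈ +¥954.2 trillion.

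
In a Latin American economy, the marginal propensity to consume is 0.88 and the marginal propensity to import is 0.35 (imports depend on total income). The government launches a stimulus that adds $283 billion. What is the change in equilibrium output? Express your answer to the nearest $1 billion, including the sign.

+$602 billion

Expenditure multiplier = 1/(1 − c + m) = 1/(1 − 0.88 + 0.35) = 1/0.47 ≈ 2.128.
ΔY = k × ΔG = (+$283 billion) / 0.47 ≈ +$602 billion.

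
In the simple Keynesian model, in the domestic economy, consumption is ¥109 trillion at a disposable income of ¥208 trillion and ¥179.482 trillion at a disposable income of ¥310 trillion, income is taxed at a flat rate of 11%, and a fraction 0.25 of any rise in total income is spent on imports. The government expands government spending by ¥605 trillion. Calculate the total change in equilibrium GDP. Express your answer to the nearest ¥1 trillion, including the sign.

+¥953 trillion

MPC = ΔC/ΔYd = (179.482 − 109)/(310 − 208) = 70.482/102 = 0.691.
Expenditure multiplier = 1/(1 − c(1−t) + m) = 1/(1 − 0.691×0.89 + 0.25) = 1/0.63501 ≈ 1.575.
ΔY = k × ΔG = (+¥605 trillion) / 0.63501 ≈ +¥953 trillion.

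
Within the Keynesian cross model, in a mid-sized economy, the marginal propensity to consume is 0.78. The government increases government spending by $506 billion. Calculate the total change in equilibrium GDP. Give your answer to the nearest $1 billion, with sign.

+$2,300 billion

Spending multiplier = 1/(1 − MPC) = 1/(1 − 0.78) = 1/0.22 ≈ 4.545.
ΔY = k × ΔG = (+$506 billion) / 0.22 = +$2,300 billion.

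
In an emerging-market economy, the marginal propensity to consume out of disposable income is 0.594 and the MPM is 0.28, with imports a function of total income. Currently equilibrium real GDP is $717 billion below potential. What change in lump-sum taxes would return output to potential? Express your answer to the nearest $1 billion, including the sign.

−$828 billion

Spending multiplier = 1/(1 − c + m) = 1/(1 − 0.594 + 0.28) = 1/0.686 ≈ 1.458.
Tax multiplier = −c·k = −0.594/0.686 ≈ −0.866. Need ΔY = +$717 billion, so ΔT = ΔY/(−c·k) = −(+$717 billion) × 0.686 / 0.594 ≈ −$828 billion.
The government should cut lump-sum taxes by $828 billion.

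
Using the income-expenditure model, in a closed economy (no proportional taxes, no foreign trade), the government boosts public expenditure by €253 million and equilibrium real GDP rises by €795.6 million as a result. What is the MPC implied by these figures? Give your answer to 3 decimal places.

0.682

Implied spending multiplier k = ΔY/ΔG = 795.6/253 ≈ 3.1447.
Since k = 1/(1 − MPC), MPC = 1 − 1/k = 1 − ΔG/ΔY = 1 − 253/795.6 ≈ 0.682.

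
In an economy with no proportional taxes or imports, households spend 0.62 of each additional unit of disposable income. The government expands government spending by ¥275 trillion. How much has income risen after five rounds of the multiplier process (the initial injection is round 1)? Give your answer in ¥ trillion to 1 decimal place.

Round 1 adds ΔG = ¥275 trillion; each later round is MPC = 0.62 times the previous.
After 5 rounds: 275 + 170.5 + 105.71 + 65.5402 + 40.634924 = ΔG·(1 − c^5)/(1 − c) = 275 × (1 − 0.0916132832)/0.38 ≈ ¥657.4 trillion.

¥657.4 trillion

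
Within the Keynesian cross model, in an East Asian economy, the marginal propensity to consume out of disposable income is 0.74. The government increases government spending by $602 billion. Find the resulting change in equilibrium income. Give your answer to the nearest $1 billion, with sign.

Expenditure multiplier = 1/(1 − MPC) = 1/(1 − 0.74) = 1/0.26 ≈ 3.846.
ΔY = k × ΔG = (+$602 billion) / 0.26 ≈ +$2,315 billion.

+$2,315 billion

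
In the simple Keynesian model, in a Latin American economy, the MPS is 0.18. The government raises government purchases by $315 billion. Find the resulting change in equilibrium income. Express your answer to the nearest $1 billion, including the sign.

MPC = 1 − MPS = 1 − 0.18 = 0.82.
Expenditure multiplier = 1/(1 − MPC) = 1/(1 − 0.82) = 1/0.18 ≈ 5.556.
ΔY = k × ΔG = (+$315 billion) / 0.18 = +$1,750 billion.

+$1,750 billion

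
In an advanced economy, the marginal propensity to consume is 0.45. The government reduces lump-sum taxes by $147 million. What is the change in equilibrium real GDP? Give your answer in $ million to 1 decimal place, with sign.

A lump-sum tax change of −$147 million shifts disposable income by +$147 million; first-round consumption changes by −c × ΔT = −0.45 × (−$147 million) = +$66.15 million.
Expenditure multiplier = 1/(1 − MPC) = 1/(1 − 0.45) = 1/0.55 ≈ 1.818.
The tax multiplier is −c × k ≈ −0.818, so ΔY = k × (−c·ΔT) = (+$66.15 million) / 0.55 ≈ +$120.3 million.

+$120.3 million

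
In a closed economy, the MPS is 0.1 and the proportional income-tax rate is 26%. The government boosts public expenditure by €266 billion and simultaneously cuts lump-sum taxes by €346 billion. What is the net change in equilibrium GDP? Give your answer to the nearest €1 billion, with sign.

+€1,729 billion

MPC = 1 − MPS = 1 − 0.1 = 0.9.
Expenditure multiplier = 1/(1 − c(1−t)) = 1/(1 − 0.9×0.74) = 1/0.334 ≈ 2.994.
ΔG contributes k·ΔG = (+€266 billion) / 0.334 ≈ +€796.4 billion.
ΔT of −€346 billion changes first-round spending by −c·ΔT = +€311.4 billion, contributing k·(−c·ΔT) = (+€311.4 billion) / 0.334 ≈ +€932.3 billion.
Net ΔY = k(ΔG − c·ΔT) = (+€577.4 billion) / 0.334 ≈ +€1,729 billion.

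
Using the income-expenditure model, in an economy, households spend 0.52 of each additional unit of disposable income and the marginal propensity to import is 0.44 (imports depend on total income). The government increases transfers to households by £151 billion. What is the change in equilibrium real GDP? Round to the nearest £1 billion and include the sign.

The transfer change shifts disposable income by +£151 billion, so first-round consumption changes by c·ΔTR = 0.52 × (+£151 billion) = +£78.52 billion.
Expenditure multiplier = 1/(1 − c + m) = 1/(1 − 0.52 + 0.44) = 1/0.92 ≈ 1.087.
The transfer multiplier is c × k ≈ 0.565, so ΔY = k × (c·ΔTR) = (+£78.52 billion) / 0.92 ≈ +£85 billion.

+£85 billion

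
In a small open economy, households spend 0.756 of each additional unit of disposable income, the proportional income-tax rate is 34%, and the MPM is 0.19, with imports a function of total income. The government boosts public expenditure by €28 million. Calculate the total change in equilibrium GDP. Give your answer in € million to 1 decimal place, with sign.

+€40.5 million

Expenditure multiplier = 1/(1 − c(1−t) + m) = 1/(1 − 0.756×0.66 + 0.19) = 1/0.69104 ≈ 1.447.
ΔY = k × ΔG = (+€28 million) / 0.69104 ≈ +€40.5 million.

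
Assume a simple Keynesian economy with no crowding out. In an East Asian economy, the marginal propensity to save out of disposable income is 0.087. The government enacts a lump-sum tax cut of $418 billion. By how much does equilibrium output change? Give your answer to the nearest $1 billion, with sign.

+$4,387 billion

MPC = 1 − MPS = 1 − 0.087 = 0.913.
A lump-sum tax change of −$418 billion shifts disposable income by +$418 billion; first-round consumption changes by −c × ΔT = −0.913 × (−$418 billion) = +$381.634 billion.
Expenditure multiplier = 1/(1 − MPC) = 1/(1 − 0.913) = 1/0.087 ≈ 11.494.
The tax multiplier is −c × k ≈ −10.494, so ΔY = k × (−c·ΔT) = (+$381.634 billion) / 0.087 ≈ +$4,387 billion.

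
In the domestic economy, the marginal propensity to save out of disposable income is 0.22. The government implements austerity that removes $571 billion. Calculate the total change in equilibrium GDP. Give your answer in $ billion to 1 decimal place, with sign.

MPC = 1 − MPS = 1 − 0.22 = 0.78.
Expenditure multiplier = 1/(1 − MPC) = 1/(1 − 0.78) = 1/0.22 ≈ 4.545.
ΔY = k × ΔG = (−$571 billion) / 0.22 ≈ −$2,595.5 billion.

−$2,595.5 billion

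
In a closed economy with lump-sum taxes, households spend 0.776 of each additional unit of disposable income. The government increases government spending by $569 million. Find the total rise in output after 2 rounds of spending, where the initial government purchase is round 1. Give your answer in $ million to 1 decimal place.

$1,010.5 million

Round 1 adds ΔG = $569 million; each later round is MPC = 0.776 times the previous.
After 2 rounds: 569 + 441.544 = ΔG·(1 − c^2)/(1 − c) = 569 × (1 − 0.602176)/0.224 ≈ $1,010.5 million.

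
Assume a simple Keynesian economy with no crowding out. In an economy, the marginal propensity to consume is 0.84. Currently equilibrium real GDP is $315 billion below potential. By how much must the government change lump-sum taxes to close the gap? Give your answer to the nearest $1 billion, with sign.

Spending multiplier = 1/(1 − MPC) = 1/(1 − 0.84) = 1/0.16 = 6.25.
Tax multiplier = −c·k = −0.84/0.16 = −5.25. Need ΔY = +$315 billion, so ΔT = ΔY/(−c·k) = −(+$315 billion) × 0.16 / 0.84 = −$60 billion.
The government should cut lump-sum taxes by $60 billion.

−$60 billion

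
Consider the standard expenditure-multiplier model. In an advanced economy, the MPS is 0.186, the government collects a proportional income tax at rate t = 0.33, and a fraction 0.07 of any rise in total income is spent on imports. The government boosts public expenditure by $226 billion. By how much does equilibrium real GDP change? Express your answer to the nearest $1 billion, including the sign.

MPC = 1 − MPS = 1 − 0.186 = 0.814.
Spending multiplier = 1/(1 − c(1−t) + m) = 1/(1 − 0.814×0.67 + 0.07) = 1/0.52462 ≈ 1.906.
ΔY = k × ΔG = (+$226 billion) / 0.52462 ≈ +$431 billion.

+$431 billion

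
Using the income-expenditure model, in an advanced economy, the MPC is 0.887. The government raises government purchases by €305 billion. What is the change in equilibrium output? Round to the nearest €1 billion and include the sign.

+€2,699 billion

Government-spending multiplier = 1/(1 − MPC) = 1/(1 − 0.887) = 1/0.113 ≈ 8.85.
ΔY = k × ΔG = (+€305 billion) / 0.113 ≈ +€2,699 billion.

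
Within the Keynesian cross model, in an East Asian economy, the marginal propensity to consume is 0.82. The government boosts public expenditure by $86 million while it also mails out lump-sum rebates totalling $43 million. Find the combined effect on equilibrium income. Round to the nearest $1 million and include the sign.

Expenditure multiplier = 1/(1 − MPC) = 1/(1 − 0.82) = 1/0.18 ≈ 5.556.
ΔG contributes k·ΔG = (+$86 million) / 0.18 ≈ +$477.8 million.
ΔT of −$43 million changes first-round spending by −c·ΔT = +$35.26 million, contributing k·(−c·ΔT) = (+$35.26 million) / 0.18 ≈ +$195.9 million.
Net ΔY = k(ΔG − c·ΔT) = (+$121.26 million) / 0.18 ≈ +$674 million.

+$674 million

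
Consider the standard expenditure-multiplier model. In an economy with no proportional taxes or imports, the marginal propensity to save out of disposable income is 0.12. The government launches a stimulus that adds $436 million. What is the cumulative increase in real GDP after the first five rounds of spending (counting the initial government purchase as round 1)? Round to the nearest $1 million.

$1,716 million

MPC = 1 − MPS = 1 − 0.12 = 0.88.
Round 1 adds ΔG = $436 million; each later round is MPC = 0.88 times the previous.
After 5 rounds: 436 + 383.68 + 337.6384 + 297.121792 + 261.46717696 = ΔG·(1 − c^5)/(1 − c) = 436 × (1 − 0.5277319168)/0.12 ≈ $1,716 million.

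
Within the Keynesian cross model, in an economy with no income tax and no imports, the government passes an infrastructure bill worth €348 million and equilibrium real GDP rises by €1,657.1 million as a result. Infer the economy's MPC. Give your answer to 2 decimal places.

0.79

Implied spending multiplier k = ΔY/ΔG = 1,657.1/348 ≈ 4.7618.
Since k = 1/(1 − MPC), MPC = 1 − 1/k = 1 − ΔG/ΔY = 1 − 348/1,657.1 ≈ 0.79.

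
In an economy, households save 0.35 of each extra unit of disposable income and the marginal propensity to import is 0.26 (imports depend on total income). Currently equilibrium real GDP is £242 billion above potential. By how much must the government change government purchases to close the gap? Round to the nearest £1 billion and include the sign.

MPC = 1 − MPS = 1 − 0.35 = 0.65.
Spending multiplier = 1/(1 − c + m) = 1/(1 − 0.65 + 0.26) = 1/0.61 ≈ 1.639.
Need ΔY = −£242 billion, so ΔG = ΔY/k = (−£242 billion) × 0.61 ≈ −£148 billion.
The government should cut government purchases by £148 billion.

−£148 billion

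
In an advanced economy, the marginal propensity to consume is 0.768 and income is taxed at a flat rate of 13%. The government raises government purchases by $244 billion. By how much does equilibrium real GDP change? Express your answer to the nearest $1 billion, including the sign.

Government-spending multiplier = 1/(1 − c(1−t)) = 1/(1 − 0.768×0.87) = 1/0.33184 ≈ 3.014.
ΔY = k × ΔG = (+$244 billion) / 0.33184 ≈ +$735 billion.

+$735 billion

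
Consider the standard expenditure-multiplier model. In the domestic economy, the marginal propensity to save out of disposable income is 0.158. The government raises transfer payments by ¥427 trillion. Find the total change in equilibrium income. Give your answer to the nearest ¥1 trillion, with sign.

+¥2,276 trillion

MPC = 1 − MPS = 1 − 0.158 = 0.842.
The transfer change shifts disposable income by +¥427 trillion, so first-round consumption changes by c·ΔTR = 0.842 × (+¥427 trillion) = +¥359.534 trillion.
Expenditure multiplier = 1/(1 − MPC) = 1/(1 − 0.842) = 1/0.158 ≈ 6.329.
The transfer multiplier is c × k ≈ 5.329, so ΔY = k × (c·ΔTR) = (+¥359.534 trillion) / 0.158 ≈ +¥2,276 trillion.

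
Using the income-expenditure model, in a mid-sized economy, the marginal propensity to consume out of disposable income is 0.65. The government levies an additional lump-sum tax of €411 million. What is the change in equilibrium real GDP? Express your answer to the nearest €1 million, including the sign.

A lump-sum tax change of +€411 million shifts disposable income by −€411 million; first-round consumption changes by −c × ΔT = −0.65 × (+€411 million) = −€267.15 million.
Expenditure multiplier = 1/(1 − MPC) = 1/(1 − 0.65) = 1/0.35 ≈ 2.857.
The tax multiplier is −c × k ≈ −1.857, so ΔY = k × (−c·ΔT) = (−€267.15 million) / 0.35 ≈ −€763 million.

−€763 million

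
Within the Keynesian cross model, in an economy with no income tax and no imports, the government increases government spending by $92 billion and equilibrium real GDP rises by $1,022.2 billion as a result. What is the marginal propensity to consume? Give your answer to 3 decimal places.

0.910

Implied spending multiplier k = ΔY/ΔG = 1,022.2/92 ≈ 11.1109.
Since k = 1/(1 − MPC), MPC = 1 − 1/k = 1 − ΔG/ΔY = 1 − 92/1,022.2 ≈ 0.910.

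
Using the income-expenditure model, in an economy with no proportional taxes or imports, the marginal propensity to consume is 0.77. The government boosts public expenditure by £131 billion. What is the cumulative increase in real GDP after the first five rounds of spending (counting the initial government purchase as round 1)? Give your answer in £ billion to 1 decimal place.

£415.4 billion

Round 1 adds ΔG = £131 billion; each later round is MPC = 0.77 times the previous.
After 5 rounds: 131 + 100.87 + 77.6699 + 59.805823 + 46.05048371 = ΔG·(1 − c^5)/(1 − c) = 131 × (1 − 0.2706784157)/0.23 ≈ £415.4 billion.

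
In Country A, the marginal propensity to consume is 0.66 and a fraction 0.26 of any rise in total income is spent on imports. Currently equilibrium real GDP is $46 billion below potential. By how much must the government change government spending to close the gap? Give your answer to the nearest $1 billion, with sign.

+$28 billion

Spending multiplier = 1/(1 − c + m) = 1/(1 − 0.66 + 0.26) = 1/0.6 ≈ 1.667.
Need ΔY = +$46 billion, so ΔG = ΔY/k = (+$46 billion) × 0.6 ≈ +$28 billion.
The government should increase government spending by $28 billion.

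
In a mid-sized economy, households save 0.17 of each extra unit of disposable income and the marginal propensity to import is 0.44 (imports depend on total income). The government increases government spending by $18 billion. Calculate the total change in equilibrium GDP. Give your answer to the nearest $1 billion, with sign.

+$30 billion

MPC = 1 − MPS = 1 − 0.17 = 0.83.
Government-spending multiplier = 1/(1 − c + m) = 1/(1 − 0.83 + 0.44) = 1/0.61 ≈ 1.639.
ΔY = k × ΔG = (+$18 billion) / 0.61 ≈ +$30 billion.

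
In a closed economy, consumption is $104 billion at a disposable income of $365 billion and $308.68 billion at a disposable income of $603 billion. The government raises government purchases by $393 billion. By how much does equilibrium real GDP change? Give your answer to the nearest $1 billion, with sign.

+$2,807 billion

MPC = ΔC/ΔYd = (308.68 − 104)/(603 − 365) = 204.68/238 = 0.86.
Spending multiplier = 1/(1 − MPC) = 1/(1 − 0.86) = 1/0.14 ≈ 7.143.
ΔY = k × ΔG = (+$393 billion) / 0.14 ≈ +$2,807 billion.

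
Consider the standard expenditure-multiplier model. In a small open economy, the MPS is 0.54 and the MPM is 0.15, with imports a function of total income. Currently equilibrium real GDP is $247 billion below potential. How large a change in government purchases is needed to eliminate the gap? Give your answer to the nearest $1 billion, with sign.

+$170 billion

MPC = 1 − MPS = 1 − 0.54 = 0.46.
Spending multiplier = 1/(1 − c + m) = 1/(1 − 0.46 + 0.15) = 1/0.69 ≈ 1.449.
Need ΔY = +$247 billion, so ΔG = ΔY/k = (+$247 billion) × 0.69 ≈ +$170 billion.
The government should increase government purchases by $170 billion.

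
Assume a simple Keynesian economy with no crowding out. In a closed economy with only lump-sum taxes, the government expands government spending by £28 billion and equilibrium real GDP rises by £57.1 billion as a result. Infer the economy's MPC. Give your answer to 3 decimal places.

Implied spending multiplier k = ΔY/ΔG = 57.1/28 ≈ 2.0393.
Since k = 1/(1 − MPC), MPC = 1 − 1/k = 1 − ΔG/ΔY = 1 − 28/57.1 ≈ 0.510.

0.510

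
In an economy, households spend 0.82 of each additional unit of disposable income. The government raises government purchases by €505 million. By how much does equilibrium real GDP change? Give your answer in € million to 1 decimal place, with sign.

+€2,805.6 million

Expenditure multiplier = 1/(1 − MPC) = 1/(1 − 0.82) = 1/0.18 ≈ 5.556.
ΔY = k × ΔG = (+€505 million) / 0.18 ≈ +€2,805.6 million.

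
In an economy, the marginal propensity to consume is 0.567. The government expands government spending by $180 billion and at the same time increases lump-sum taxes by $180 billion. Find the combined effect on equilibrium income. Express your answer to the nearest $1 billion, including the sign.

Expenditure multiplier = 1/(1 − MPC) = 1/(1 − 0.567) = 1/0.433 ≈ 2.309.
ΔG contributes k·ΔG = (+$180 billion) / 0.433 ≈ +$415.7 billion.
ΔT of +$180 billion changes first-round spending by −c·ΔT = −$102.06 billion, contributing k·(−c·ΔT) = (−$102.06 billion) / 0.433 ≈ −$235.7 billion.
With ΔG = ΔT and no other leakages, the balanced-budget multiplier is 1, so ΔY = ΔG = +$180 billion.

+$180 billion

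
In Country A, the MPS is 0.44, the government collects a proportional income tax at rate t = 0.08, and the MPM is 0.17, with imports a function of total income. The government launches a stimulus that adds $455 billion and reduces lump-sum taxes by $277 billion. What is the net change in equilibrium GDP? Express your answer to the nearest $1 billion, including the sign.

MPC = 1 − MPS = 1 − 0.44 = 0.56.
Expenditure multiplier = 1/(1 − c(1−t) + m) = 1/(1 − 0.56×0.92 + 0.17) = 1/0.6548 ≈ 1.527.
ΔG contributes k·ΔG = (+$455 billion) / 0.6548 ≈ +$694.9 billion.
ΔT of −$277 billion changes first-round spending by −c·ΔT = +$155.12 billion, contributing k·(−c·ΔT) = (+$155.12 billion) / 0.6548 ≈ +$236.9 billion.
Net ΔY = k(ΔG − c·ΔT) = (+$610.12 billion) / 0.6548 ≈ +$932 billion.

+$932 billion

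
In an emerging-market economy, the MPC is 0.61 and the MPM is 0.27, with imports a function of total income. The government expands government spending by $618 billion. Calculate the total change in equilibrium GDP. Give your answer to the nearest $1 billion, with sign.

+$936 billion

Spending multiplier = 1/(1 − c + m) = 1/(1 − 0.61 + 0.27) = 1/0.66 ≈ 1.515.
ΔY = k × ΔG = (+$618 billion) / 0.66 ≈ +$936 billion.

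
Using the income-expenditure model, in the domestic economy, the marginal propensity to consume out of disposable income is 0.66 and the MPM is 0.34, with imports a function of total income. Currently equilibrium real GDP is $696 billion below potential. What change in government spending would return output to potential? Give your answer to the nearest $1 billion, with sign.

Spending multiplier = 1/(1 − c + m) = 1/(1 − 0.66 + 0.34) = 1/0.68 ≈ 1.471.
Need ΔY = +$696 billion, so ΔG = ΔY/k = (+$696 billion) × 0.68 ≈ +$473 billion.
The government should increase government spending by $473 billion.

+$473 billion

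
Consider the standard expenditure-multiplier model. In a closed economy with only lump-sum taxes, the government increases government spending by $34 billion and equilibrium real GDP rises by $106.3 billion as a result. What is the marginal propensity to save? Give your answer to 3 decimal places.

0.320

Implied spending multiplier k = ΔY/ΔG = 106.3/34 ≈ 3.1265.
Since k = 1/(1 − MPC), MPC = 1 − 1/k = 1 − ΔG/ΔY = 1 − 34/106.3 ≈ 0.680.
MPS = 1 − MPC = 0.320.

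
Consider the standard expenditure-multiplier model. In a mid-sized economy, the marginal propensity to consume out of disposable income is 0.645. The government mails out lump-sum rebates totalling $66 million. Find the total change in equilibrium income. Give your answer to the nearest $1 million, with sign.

+$120 million

A lump-sum tax change of −$66 million shifts disposable income by +$66 million; first-round consumption changes by −c × ΔT = −0.645 × (−$66 million) = +$42.57 million.
Expenditure multiplier = 1/(1 − MPC) = 1/(1 − 0.645) = 1/0.355 ≈ 2.817.
The tax multiplier is −c × k ≈ −1.817, so ΔY = k × (−c·ΔT) = (+$42.57 million) / 0.355 ≈ +$120 million.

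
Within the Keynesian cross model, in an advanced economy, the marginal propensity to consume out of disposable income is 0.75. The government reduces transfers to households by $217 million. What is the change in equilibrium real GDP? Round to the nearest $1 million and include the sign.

−$651 million

The transfer change shifts disposable income by −$217 million, so first-round consumption changes by c·ΔTR = 0.75 × (−$217 million) = −$162.75 million.
Expenditure multiplier = 1/(1 − MPC) = 1/(1 − 0.75) = 1/0.25 = 4.
The transfer multiplier is c × k = 3, so ΔY = k × (c·ΔTR) = (−$162.75 million) / 0.25 = −$651 million.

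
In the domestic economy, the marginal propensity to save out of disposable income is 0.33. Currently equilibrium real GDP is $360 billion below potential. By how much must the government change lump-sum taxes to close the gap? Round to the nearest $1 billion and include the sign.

MPC = 1 − MPS = 1 − 0.33 = 0.67.
Spending multiplier = 1/(1 − MPC) = 1/(1 − 0.67) = 1/0.33 ≈ 3.03.
Tax multiplier = −c·k = −0.67/0.33 ≈ −2.03. Need ΔY = +$360 billion, so ΔT = ΔY/(−c·k) = −(+$360 billion) × 0.33 / 0.67 ≈ −$177 billion.
The government should cut lump-sum taxes by $177 billion.

−$177 billion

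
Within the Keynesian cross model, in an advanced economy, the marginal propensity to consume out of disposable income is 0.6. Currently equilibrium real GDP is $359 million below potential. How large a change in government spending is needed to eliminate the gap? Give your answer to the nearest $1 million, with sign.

+$144 million

Spending multiplier = 1/(1 − MPC) = 1/(1 − 0.6) = 1/0.4 = 2.5.
Need ΔY = +$359 million, so ΔG = ΔY/k = (+$359 million) × 0.4 ≈ +$144 million.
The government should increase government spending by $144 million.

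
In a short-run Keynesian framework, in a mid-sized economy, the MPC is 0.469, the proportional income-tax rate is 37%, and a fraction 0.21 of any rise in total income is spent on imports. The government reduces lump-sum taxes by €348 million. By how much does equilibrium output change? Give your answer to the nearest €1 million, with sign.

+€178 million

A lump-sum tax change of −€348 million shifts disposable income by +€348 million; first-round consumption changes by −c × ΔT = −0.469 × (−€348 million) = +€163.212 million.
Expenditure multiplier = 1/(1 − c(1−t) + m) = 1/(1 − 0.469×0.63 + 0.21) = 1/0.91453 ≈ 1.093.
The tax multiplier is −c × k ≈ −0.513, so ΔY = k × (−c·ΔT) = (+€163.212 million) / 0.91453 ≈ +€178 million.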